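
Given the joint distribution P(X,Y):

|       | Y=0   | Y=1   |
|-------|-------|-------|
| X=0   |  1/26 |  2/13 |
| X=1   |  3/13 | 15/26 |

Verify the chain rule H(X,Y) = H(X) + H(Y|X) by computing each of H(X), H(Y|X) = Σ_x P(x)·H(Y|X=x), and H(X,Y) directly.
H(X) = 0.7063 bits, H(Y|X) = 0.8360 bits, H(X,Y) = 1.5422 bits

Marginal of X (row sums):
  P(X=0) = 1/26 + 2/13 = 5/26
  P(X=1) = 3/13 + 15/26 = 21/26
H(X) = -[(5/26)·log₂(5/26) + (21/26)·log₂(21/26)]
  = 0.457406 + 0.248868 = 0.7063 bits

H(Y|X) = Σ_x P(x)·H(Y|X=x):
  X=0: P(X=0) = 5/26, P(Y|X=0) = (1/5, 4/5) → H(Y|X=0) = 0.721928
  X=1: P(X=1) = 21/26, P(Y|X=1) = (2/7, 5/7) → H(Y|X=1) = 0.863121
H(Y|X) = (5/26)·0.721928 + (21/26)·0.863121 = 0.8360 bits

H(X,Y) = -Σ_{x,y} P(x,y) log₂ P(x,y). Per-cell terms -P(x,y)·log₂P(x,y):
  X=0: 0.180786, 0.415452
  X=1: 0.488187, 0.457817
Sum of the 4 terms: H(X,Y) = 1.5422 bits

Chain rule check:
  H(X) + H(Y|X) = 0.7063 + 0.8360 = 1.5423 bits
  H(X,Y) = 1.5422 bits
✓ Chain rule verified (Δ = 0.0001 is 4-dp rounding noise: each of the three values was rounded independently).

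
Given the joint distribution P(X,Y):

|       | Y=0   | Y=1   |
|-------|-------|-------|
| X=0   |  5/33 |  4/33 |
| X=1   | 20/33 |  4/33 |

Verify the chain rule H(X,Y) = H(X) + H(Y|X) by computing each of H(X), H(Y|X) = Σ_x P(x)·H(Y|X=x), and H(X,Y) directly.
H(X) = 0.8454 bits, H(Y|X) = 0.7430 bits, H(X,Y) = 1.5884 bits

Marginal of X (row sums):
  P(X=0) = 5/33 + 4/33 = 3/11
  P(X=1) = 20/33 + 4/33 = 8/11
H(X) = -[(3/11)·log₂(3/11) + (8/11)·log₂(8/11)]
  = 0.511219 + 0.334132 = 0.8454 bits

H(Y|X) = Σ_x P(x)·H(Y|X=x):
  X=0: P(X=0) = 3/11, P(Y|X=0) = (5/9, 4/9) → H(Y|X=0) = 0.991076
  X=1: P(X=1) = 8/11, P(Y|X=1) = (5/6, 1/6) → H(Y|X=1) = 0.650022
H(Y|X) = (3/11)·0.991076 + (8/11)·0.650022 = 0.7430 bits

H(X,Y) = -Σ_{x,y} P(x,y) log₂ P(x,y). Per-cell terms -P(x,y)·log₂P(x,y):
  X=0: 0.412495, 0.369017
  X=1: 0.437858, 0.369017
Sum of the 4 terms: H(X,Y) = 1.5884 bits

Chain rule check:
  H(X) + H(Y|X) = 0.8454 + 0.7430 = 1.5884 bits
  H(X,Y) = 1.5884 bits
✓ Chain rule verified.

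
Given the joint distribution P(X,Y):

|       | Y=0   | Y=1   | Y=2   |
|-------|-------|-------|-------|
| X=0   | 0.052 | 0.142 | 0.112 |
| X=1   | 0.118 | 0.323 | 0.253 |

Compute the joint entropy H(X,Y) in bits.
2.3675 bits

H(X,Y) = -Σ_{x,y} P(x,y) log₂ P(x,y). Per-cell terms -P(x,y)·log₂P(x,y):
  X=0: 0.22180, 0.39988, 0.35374
  X=1: 0.36381, 0.52662, 0.50165
Sum of the 6 terms: H(X,Y) = 2.3675 bits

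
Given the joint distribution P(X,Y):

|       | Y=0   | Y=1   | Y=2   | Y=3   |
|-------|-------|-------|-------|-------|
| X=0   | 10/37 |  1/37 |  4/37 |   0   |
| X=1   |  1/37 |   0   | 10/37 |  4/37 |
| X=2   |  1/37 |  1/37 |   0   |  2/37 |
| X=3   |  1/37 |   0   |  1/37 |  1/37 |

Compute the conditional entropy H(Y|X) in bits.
1.2304 bits

H(Y|X) = H(X,Y) - H(X)

H(X,Y) = -Σ_{x,y} P(x,y) log₂ P(x,y). Per-cell terms -P(x,y)·log₂P(x,y):
  X=0: 0.510142, 0.140796, 0.346968, 0.000000
  X=1: 0.140796, 0.000000, 0.510142, 0.346968
  X=2: 0.140796, 0.140796, 0.000000, 0.227538
  X=3: 0.140796, 0.000000, 0.140796, 0.140796
  (cells with P = 0 contribute 0)
Sum of the 16 terms: H(X,Y) = 2.927330 bits

Marginal of X (row sums):
  P(X=0) = 10/37 + 1/37 + 4/37 + 0 = 15/37
  P(X=1) = 1/37 + 0 + 10/37 + 4/37 = 15/37
  P(X=2) = 1/37 + 1/37 + 0 + 2/37 = 4/37
  P(X=3) = 1/37 + 0 + 1/37 + 1/37 = 3/37
H(X) = -[(15/37)·log₂(15/37) + (15/37)·log₂(15/37) + (4/37)·log₂(4/37) + (3/37)·log₂(3/37)]
  = 0.528066 + 0.528066 + 0.346968 + 0.293878 = 1.696978 bits

H(Y|X) = H(X,Y) - H(X) = 2.927330 - 1.696978 = 1.2304 bits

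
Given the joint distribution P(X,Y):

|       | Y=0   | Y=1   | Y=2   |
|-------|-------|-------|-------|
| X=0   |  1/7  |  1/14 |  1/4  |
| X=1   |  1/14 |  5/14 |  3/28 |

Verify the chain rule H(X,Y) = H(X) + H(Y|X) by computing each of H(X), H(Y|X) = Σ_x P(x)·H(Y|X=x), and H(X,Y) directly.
H(X) = 0.9963 bits, H(Y|X) = 1.3244 bits, H(X,Y) = 2.3207 bits

Marginal of X (row sums):
  P(X=0) = 1/7 + 1/14 + 1/4 = 13/28
  P(X=1) = 1/14 + 5/14 + 3/28 = 15/28
H(X) = -[(13/28)·log₂(13/28) + (15/28)·log₂(15/28)]
  = 0.51392 + 0.48239 = 0.9963 bits

H(Y|X) = Σ_x P(x)·H(Y|X=x):
  X=0: P(X=0) = 13/28, P(Y|X=0) = (4/13, 2/13, 7/13) → H(Y|X=0) = 1.41956
  X=1: P(X=1) = 15/28, P(Y|X=1) = (2/15, 2/3, 1/5) → H(Y|X=1) = 1.24195
H(Y|X) = (13/28)·1.41956 + (15/28)·1.24195 = 1.3244 bits

H(X,Y) = -Σ_{x,y} P(x,y) log₂ P(x,y). Per-cell terms -P(x,y)·log₂P(x,y):
  X=0: 0.40105, 0.27195, 0.50000
  X=1: 0.27195, 0.53051, 0.34526
Sum of the 6 terms: H(X,Y) = 2.3207 bits

Chain rule check:
  H(X) + H(Y|X) = 0.9963 + 1.3244 = 2.3207 bits
  H(X,Y) = 2.3207 bits
✓ Chain rule verified.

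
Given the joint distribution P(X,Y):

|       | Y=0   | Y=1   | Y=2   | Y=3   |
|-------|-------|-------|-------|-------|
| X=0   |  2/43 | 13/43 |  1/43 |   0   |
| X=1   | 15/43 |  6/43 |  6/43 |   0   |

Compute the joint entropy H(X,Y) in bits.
2.1768 bits

H(X,Y) = -Σ_{x,y} P(x,y) log₂ P(x,y). Per-cell terms -P(x,y)·log₂P(x,y):
  X=0: 0.205873, 0.521761, 0.126192, 0.000000
  X=1: 0.530014, 0.396461, 0.396461, 0.000000
  (cells with P = 0 contribute 0)
Sum of the 8 terms: H(X,Y) = 2.1768 bits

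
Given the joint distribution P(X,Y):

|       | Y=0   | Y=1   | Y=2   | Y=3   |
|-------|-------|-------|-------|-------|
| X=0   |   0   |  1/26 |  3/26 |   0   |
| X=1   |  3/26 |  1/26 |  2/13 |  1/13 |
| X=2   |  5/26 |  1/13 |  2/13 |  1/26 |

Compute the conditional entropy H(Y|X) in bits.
1.6584 bits

H(Y|X) = H(X,Y) - H(X)

H(X,Y) = -Σ_{x,y} P(x,y) log₂ P(x,y). Per-cell terms -P(x,y)·log₂P(x,y):
  X=0: 0.00000, 0.18079, 0.35948, 0.00000
  X=1: 0.35948, 0.18079, 0.41545, 0.28465
  X=2: 0.45741, 0.28465, 0.41545, 0.18079
  (cells with P = 0 contribute 0)
Sum of the 12 terms: H(X,Y) = 3.1189 bits

Marginal of X (row sums):
  P(X=0) = 0 + 1/26 + 3/26 + 0 = 2/13
  P(X=1) = 3/26 + 1/26 + 2/13 + 1/13 = 5/13
  P(X=2) = 5/26 + 1/13 + 2/13 + 1/26 = 6/13
H(X) = -[(2/13)·log₂(2/13) + (5/13)·log₂(5/13) + (6/13)·log₂(6/13)]
  = 0.41545 + 0.53020 + 0.51484 = 1.4605 bits

H(Y|X) = H(X,Y) - H(X) = 3.1189 - 1.4605 = 1.6584 bits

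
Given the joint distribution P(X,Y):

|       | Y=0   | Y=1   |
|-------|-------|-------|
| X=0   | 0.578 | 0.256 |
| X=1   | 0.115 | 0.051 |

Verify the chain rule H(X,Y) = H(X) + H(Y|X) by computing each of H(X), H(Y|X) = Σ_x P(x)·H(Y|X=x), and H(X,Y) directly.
H(X) = 0.6485 bits, H(Y|X) = 0.8897 bits, H(X,Y) = 1.5382 bits

Marginal of X (row sums):
  P(X=0) = 0.578 + 0.256 = 0.834
  P(X=1) = 0.115 + 0.051 = 0.166
H(X) = -[0.834·log₂(0.834) + 0.166·log₂(0.166)]
  = 0.218409 + 0.430064 = 0.6485 bits

H(Y|X) = Σ_x P(x)·H(Y|X=x):
  X=0: P(X=0) = 0.834, P(Y|X=0) = (289/417, 128/417) → H(Y|X=0) = 0.889627
  X=1: P(X=1) = 0.166, P(Y|X=1) = (115/166, 51/166) → H(Y|X=1) = 0.889949
H(Y|X) = 0.834·0.889627 + 0.166·0.889949 = 0.8897 bits

H(X,Y) = -Σ_{x,y} P(x,y) log₂ P(x,y). Per-cell terms -P(x,y)·log₂P(x,y):
  X=0: 0.457116, 0.503241
  X=1: 0.358834, 0.218961
Sum of the 4 terms: H(X,Y) = 1.5382 bits

Chain rule check:
  H(X) + H(Y|X) = 0.6485 + 0.8897 = 1.5382 bits
  H(X,Y) = 1.5382 bits
✓ Chain rule verified.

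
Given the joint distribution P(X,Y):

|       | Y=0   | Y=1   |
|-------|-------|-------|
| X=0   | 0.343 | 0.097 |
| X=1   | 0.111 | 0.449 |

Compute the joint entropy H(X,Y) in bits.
1.7267 bits

H(X,Y) = -Σ_{x,y} P(x,y) log₂ P(x,y). Per-cell terms -P(x,y)·log₂P(x,y):
  X=0: 0.5295, 0.3265
  X=1: 0.3520, 0.5187
Sum of the 4 terms: H(X,Y) = 1.7267 bits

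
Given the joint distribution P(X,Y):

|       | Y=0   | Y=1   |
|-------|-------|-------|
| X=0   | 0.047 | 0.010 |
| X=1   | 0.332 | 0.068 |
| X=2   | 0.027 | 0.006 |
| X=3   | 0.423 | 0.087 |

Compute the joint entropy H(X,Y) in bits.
2.0821 bits

H(X,Y) = -Σ_{x,y} P(x,y) log₂ P(x,y). Per-cell terms -P(x,y)·log₂P(x,y):
  X=0: 0.2073, 0.0664
  X=1: 0.5281, 0.2637
  X=2: 0.1407, 0.0443
  X=3: 0.5251, 0.3065
Sum of the 8 terms: H(X,Y) = 2.0821 bits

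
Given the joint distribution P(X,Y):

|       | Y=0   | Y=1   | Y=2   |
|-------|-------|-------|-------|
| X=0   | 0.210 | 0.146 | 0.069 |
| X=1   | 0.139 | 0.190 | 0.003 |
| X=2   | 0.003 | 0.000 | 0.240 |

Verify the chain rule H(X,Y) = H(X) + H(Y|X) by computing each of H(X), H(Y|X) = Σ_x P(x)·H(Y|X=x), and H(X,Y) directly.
H(X) = 1.5487 bits, H(Y|X) = 0.9909 bits, H(X,Y) = 2.5396 bits

Marginal of X (row sums):
  P(X=0) = 0.210 + 0.146 + 0.069 = 0.425
  P(X=1) = 0.139 + 0.190 + 0.003 = 0.332
  P(X=2) = 0.003 + 0.000 + 0.240 = 0.243
H(X) = -[0.425·log₂(0.425) + 0.332·log₂(0.332) + 0.243·log₂(0.243)]
  = 0.52465 + 0.52813 + 0.49596 = 1.5487 bits

H(Y|X) = Σ_x P(x)·H(Y|X=x):
  X=0: P(X=0) = 0.425, P(Y|X=0) = (42/85, 146/425, 69/425) → H(Y|X=0) = 1.45792
  X=1: P(X=1) = 0.332, P(Y|X=1) = (139/332, 95/166, 3/332) → H(Y|X=1) = 1.04805
  X=2: P(X=2) = 0.243, P(Y|X=2) = (1/81, 0, 80/81) → H(Y|X=2) = 0.09597
H(Y|X) = 0.425·1.45792 + 0.332·1.04805 + 0.243·0.09597 = 0.9909 bits

H(X,Y) = -Σ_{x,y} P(x,y) log₂ P(x,y). Per-cell terms -P(x,y)·log₂P(x,y):
  X=0: 0.47282, 0.40529, 0.26615
  X=1: 0.39571, 0.45523, 0.02514
  X=2: 0.02514, 0.00000, 0.49413
  (cells with P = 0 contribute 0)
Sum of the 9 terms: H(X,Y) = 2.5396 bits

Chain rule check:
  H(X) + H(Y|X) = 1.5487 + 0.9909 = 2.5396 bits
  H(X,Y) = 2.5396 bits
✓ Chain rule verified.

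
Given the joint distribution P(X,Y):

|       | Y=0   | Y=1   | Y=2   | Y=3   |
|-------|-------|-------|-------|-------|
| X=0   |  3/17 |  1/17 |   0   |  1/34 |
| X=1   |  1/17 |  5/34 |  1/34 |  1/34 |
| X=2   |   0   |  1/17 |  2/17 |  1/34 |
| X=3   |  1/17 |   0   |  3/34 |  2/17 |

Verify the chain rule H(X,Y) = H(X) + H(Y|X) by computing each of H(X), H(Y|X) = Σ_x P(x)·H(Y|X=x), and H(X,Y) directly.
H(X) = 1.9922 bits, H(Y|X) = 1.4519 bits, H(X,Y) = 3.4441 bits

Marginal of X (row sums):
  P(X=0) = 3/17 + 1/17 + 0 + 1/34 = 9/34
  P(X=1) = 1/17 + 5/34 + 1/34 + 1/34 = 9/34
  P(X=2) = 0 + 1/17 + 2/17 + 1/34 = 7/34
  P(X=3) = 1/17 + 0 + 3/34 + 2/17 = 9/34
H(X) = -[(9/34)·log₂(9/34) + (9/34)·log₂(9/34) + (7/34)·log₂(7/34) + (9/34)·log₂(9/34)]
  = 0.50758 + 0.50758 + 0.46943 + 0.50758 = 1.9922 bits

H(Y|X) = Σ_x P(x)·H(Y|X=x):
  X=0: P(X=0) = 9/34, P(Y|X=0) = (2/3, 2/9, 0, 1/9) → H(Y|X=0) = 1.22439
  X=1: P(X=1) = 9/34, P(Y|X=1) = (2/9, 5/9, 1/9, 1/9) → H(Y|X=1) = 1.65774
  X=2: P(X=2) = 7/34, P(Y|X=2) = (0, 2/7, 4/7, 1/7) → H(Y|X=2) = 1.37878
  X=3: P(X=3) = 9/34, P(Y|X=3) = (2/9, 0, 1/3, 4/9) → H(Y|X=3) = 1.53049
H(Y|X) = (9/34)·1.22439 + (9/34)·1.65774 + (7/34)·1.37878 + (9/34)·1.53049 = 1.4519 bits

H(X,Y) = -Σ_{x,y} P(x,y) log₂ P(x,y). Per-cell terms -P(x,y)·log₂P(x,y):
  X=0: 0.44162, 0.24044, 0.00000, 0.14963
  X=1: 0.24044, 0.40670, 0.14963, 0.14963
  X=2: 0.00000, 0.24044, 0.36323, 0.14963
  X=3: 0.24044, 0.00000, 0.30904, 0.36323
  (cells with P = 0 contribute 0)
Sum of the 16 terms: H(X,Y) = 3.4441 bits

Chain rule check:
  H(X) + H(Y|X) = 1.9922 + 1.4519 = 3.4441 bits
  H(X,Y) = 3.4441 bits
✓ Chain rule verified.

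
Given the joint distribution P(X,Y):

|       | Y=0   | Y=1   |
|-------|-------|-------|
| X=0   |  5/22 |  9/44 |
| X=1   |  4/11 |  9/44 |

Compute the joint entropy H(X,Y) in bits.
1.9531 bits

H(X,Y) = -Σ_{x,y} P(x,y) log₂ P(x,y). Per-cell terms -P(x,y)·log₂P(x,y):
  X=0: 0.4858, 0.4683
  X=1: 0.5307, 0.4683
Sum of the 4 terms: H(X,Y) = 1.9531 bits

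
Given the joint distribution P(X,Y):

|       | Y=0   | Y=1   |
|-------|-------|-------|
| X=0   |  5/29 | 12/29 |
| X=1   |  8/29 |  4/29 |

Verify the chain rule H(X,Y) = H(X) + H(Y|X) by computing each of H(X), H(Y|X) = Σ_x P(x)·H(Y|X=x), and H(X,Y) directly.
H(X) = 0.9784 bits, H(Y|X) = 0.8923 bits, H(X,Y) = 1.8708 bits

Marginal of X (row sums):
  P(X=0) = 5/29 + 12/29 = 17/29
  P(X=1) = 8/29 + 4/29 = 12/29
H(X) = -[(17/29)·log₂(17/29) + (12/29)·log₂(12/29)]
  = 0.451683 + 0.526766 = 0.9784 bits

H(Y|X) = Σ_x P(x)·H(Y|X=x):
  X=0: P(X=0) = 17/29, P(Y|X=0) = (5/17, 12/17) → H(Y|X=0) = 0.873981
  X=1: P(X=1) = 12/29, P(Y|X=1) = (2/3, 1/3) → H(Y|X=1) = 0.918296
H(Y|X) = (17/29)·0.873981 + (12/29)·0.918296 = 0.8923 bits

H(X,Y) = -Σ_{x,y} P(x,y) log₂ P(x,y). Per-cell terms -P(x,y)·log₂P(x,y):
  X=0: 0.437251, 0.526766
  X=1: 0.512546, 0.394204
Sum of the 4 terms: H(X,Y) = 1.8708 bits

Chain rule check:
  H(X) + H(Y|X) = 0.9784 + 0.8923 = 1.8707 bits
  H(X,Y) = 1.8708 bits
✓ Chain rule verified (Δ = 0.0001 is 4-dp rounding noise: each of the three values was rounded independently).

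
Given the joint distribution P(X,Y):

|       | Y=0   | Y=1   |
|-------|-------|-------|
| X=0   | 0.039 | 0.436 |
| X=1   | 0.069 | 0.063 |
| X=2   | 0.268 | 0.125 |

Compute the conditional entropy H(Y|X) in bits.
0.6809 bits

H(Y|X) = H(X,Y) - H(X)

H(X,Y) = -Σ_{x,y} P(x,y) log₂ P(x,y). Per-cell terms -P(x,y)·log₂P(x,y):
  X=0: 0.18253, 0.52215
  X=1: 0.26615, 0.25128
  X=2: 0.50912, 0.37500
Sum of the 6 terms: H(X,Y) = 2.1062 bits

Marginal of X (row sums):
  P(X=0) = 0.039 + 0.436 = 0.475
  P(X=1) = 0.069 + 0.063 = 0.132
  P(X=2) = 0.268 + 0.125 = 0.393
H(X) = -[0.475·log₂(0.475) + 0.132·log₂(0.132) + 0.393·log₂(0.393)]
  = 0.51015 + 0.38562 + 0.52953 = 1.4253 bits

H(Y|X) = H(X,Y) - H(X) = 2.1062 - 1.4253 = 0.6809 bits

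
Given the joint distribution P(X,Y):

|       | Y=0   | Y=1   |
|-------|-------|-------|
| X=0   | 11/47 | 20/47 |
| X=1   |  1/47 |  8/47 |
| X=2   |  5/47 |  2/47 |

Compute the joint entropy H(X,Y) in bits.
2.1056 bits

H(X,Y) = -Σ_{x,y} P(x,y) log₂ P(x,y). Per-cell terms -P(x,y)·log₂P(x,y):
  X=0: 0.4904, 0.5245
  X=1: 0.1182, 0.4348
  X=2: 0.3439, 0.1938
Sum of the 6 terms: H(X,Y) = 2.1056 bits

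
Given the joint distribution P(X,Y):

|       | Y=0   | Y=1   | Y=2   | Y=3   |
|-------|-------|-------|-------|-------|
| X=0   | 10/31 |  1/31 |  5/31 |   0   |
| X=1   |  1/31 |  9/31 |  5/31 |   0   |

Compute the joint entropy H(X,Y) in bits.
2.2133 bits

H(X,Y) = -Σ_{x,y} P(x,y) log₂ P(x,y). Per-cell terms -P(x,y)·log₂P(x,y):
  X=0: 0.5265, 0.1598, 0.4246, 0.0000
  X=1: 0.1598, 0.5180, 0.4246, 0.0000
  (cells with P = 0 contribute 0)
Sum of the 8 terms: H(X,Y) = 2.2133 bits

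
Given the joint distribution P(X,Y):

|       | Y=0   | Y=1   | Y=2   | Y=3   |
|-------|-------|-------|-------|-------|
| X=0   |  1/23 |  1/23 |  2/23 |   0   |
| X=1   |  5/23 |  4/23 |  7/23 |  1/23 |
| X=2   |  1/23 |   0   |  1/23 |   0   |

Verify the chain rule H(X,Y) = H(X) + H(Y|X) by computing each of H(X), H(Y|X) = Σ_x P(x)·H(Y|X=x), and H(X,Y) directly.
H(X) = 1.0676 bits, H(Y|X) = 1.6620 bits, H(X,Y) = 2.7296 bits

Marginal of X (row sums):
  P(X=0) = 1/23 + 1/23 + 2/23 + 0 = 4/23
  P(X=1) = 5/23 + 4/23 + 7/23 + 1/23 = 17/23
  P(X=2) = 1/23 + 0 + 1/23 + 0 = 2/23
H(X) = -[(4/23)·log₂(4/23) + (17/23)·log₂(17/23) + (2/23)·log₂(2/23)]
  = 0.43888 + 0.32233 + 0.30640 = 1.0676 bits

H(Y|X) = Σ_x P(x)·H(Y|X=x):
  X=0: P(X=0) = 4/23, P(Y|X=0) = (1/4, 1/4, 1/2, 0) → H(Y|X=0) = 1.50000
  X=1: P(X=1) = 17/23, P(Y|X=1) = (5/17, 4/17, 7/17, 1/17) → H(Y|X=1) = 1.77798
  X=2: P(X=2) = 2/23, P(Y|X=2) = (1/2, 0, 1/2, 0) → H(Y|X=2) = 1.00000
H(Y|X) = (4/23)·1.50000 + (17/23)·1.77798 + (2/23)·1.00000 = 1.6620 bits

H(X,Y) = -Σ_{x,y} P(x,y) log₂ P(x,y). Per-cell terms -P(x,y)·log₂P(x,y):
  X=0: 0.19668, 0.19668, 0.30640, 0.00000
  X=1: 0.47862, 0.43888, 0.52232, 0.19668
  X=2: 0.19668, 0.00000, 0.19668, 0.00000
  (cells with P = 0 contribute 0)
Sum of the 12 terms: H(X,Y) = 2.7296 bits

Chain rule check:
  H(X) + H(Y|X) = 1.0676 + 1.6620 = 2.7296 bits
  H(X,Y) = 2.7296 bits
✓ Chain rule verified.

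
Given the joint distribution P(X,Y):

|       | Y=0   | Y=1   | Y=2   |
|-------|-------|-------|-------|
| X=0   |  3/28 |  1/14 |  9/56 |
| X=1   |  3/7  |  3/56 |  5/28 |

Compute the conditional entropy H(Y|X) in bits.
1.3109 bits

H(Y|X) = H(X,Y) - H(X)

H(X,Y) = -Σ_{x,y} P(x,y) log₂ P(x,y). Per-cell terms -P(x,y)·log₂P(x,y):
  X=0: 0.34526, 0.27195, 0.42387
  X=1: 0.52388, 0.22620, 0.44383
Sum of the 6 terms: H(X,Y) = 2.2350 bits

Marginal of X (row sums):
  P(X=0) = 3/28 + 1/14 + 9/56 = 19/56
  P(X=1) = 3/7 + 3/56 + 5/28 = 37/56
H(X) = -[(19/56)·log₂(19/56) + (37/56)·log₂(37/56)]
  = 0.52909 + 0.39504 = 0.9241 bits

H(Y|X) = H(X,Y) - H(X) = 2.2350 - 0.9241 = 1.3109 bits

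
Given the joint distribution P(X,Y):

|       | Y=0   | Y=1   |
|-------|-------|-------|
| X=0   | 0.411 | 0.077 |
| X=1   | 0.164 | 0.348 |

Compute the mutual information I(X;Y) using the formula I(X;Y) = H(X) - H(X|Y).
0.2135 bits

I(X;Y) = H(X) - H(X|Y)

Marginal of X (row sums):
  P(X=0) = 0.411 + 0.077 = 0.488
  P(X=1) = 0.164 + 0.348 = 0.512
H(X) = -[0.488·log₂(0.488) + 0.512·log₂(0.512)]
  = 0.50510 + 0.49448 = 0.99958 bits

Marginal of Y (column sums):
  P(Y=0) = 0.411 + 0.164 = 0.575
  P(Y=1) = 0.077 + 0.348 = 0.425
H(X|Y) = Σ_y P(y)·H(X|Y=y):
  Y=0: P(Y=0) = 0.575, P(X|Y=0) = (411/575, 164/575) → H(X|Y=0) = 0.86246
  Y=1: P(Y=1) = 0.425, P(X|Y=1) = (77/425, 348/425) → H(X|Y=1) = 0.68264
H(X|Y) = 0.575·0.86246 + 0.425·0.68264 = 0.78604 bits

I(X;Y) = H(X) - H(X|Y) = 0.99958 - 0.78604 = 0.2135 bits

Cross-check via I(X;Y) = H(X) + H(Y) - H(X,Y): computing H(Y) from the column sums and H(X,Y) from the 4 cells in the same way gives H(Y) = 0.98371 bits and H(X,Y) = 1.76975 bits, so
I(X;Y) = 0.99958 + 0.98371 - 1.76975 = 0.2135 bits ✓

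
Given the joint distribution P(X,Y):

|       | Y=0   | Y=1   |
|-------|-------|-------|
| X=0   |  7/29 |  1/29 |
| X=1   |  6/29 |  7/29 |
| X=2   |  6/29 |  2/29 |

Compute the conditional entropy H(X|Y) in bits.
1.4347 bits

H(X|Y) = H(X,Y) - H(Y)

H(X,Y) = -Σ_{x,y} P(x,y) log₂ P(x,y). Per-cell terms -P(x,y)·log₂P(x,y):
  X=0: 0.49498, 0.16752
  X=1: 0.47028, 0.49498
  X=2: 0.47028, 0.26607
Sum of the 6 terms: H(X,Y) = 2.3641 bits

Marginal of Y (column sums):
  P(Y=0) = 7/29 + 6/29 + 6/29 = 19/29
  P(Y=1) = 1/29 + 7/29 + 2/29 = 10/29
H(Y) = -[(19/29)·log₂(19/29) + (10/29)·log₂(10/29)]
  = 0.39969 + 0.52967 = 0.9294 bits

H(X|Y) = H(X,Y) - H(Y) = 2.3641 - 0.9294 = 1.4347 bits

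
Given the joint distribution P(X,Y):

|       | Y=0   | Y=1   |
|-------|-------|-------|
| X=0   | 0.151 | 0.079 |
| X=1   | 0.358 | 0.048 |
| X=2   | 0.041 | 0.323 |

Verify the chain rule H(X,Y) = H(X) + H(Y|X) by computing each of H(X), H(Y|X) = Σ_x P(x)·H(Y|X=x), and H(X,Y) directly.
H(X) = 1.5464 bits, H(Y|X) = 0.6112 bits, H(X,Y) = 2.1575 bits

Marginal of X (row sums):
  P(X=0) = 0.151 + 0.079 = 0.230
  P(X=1) = 0.358 + 0.048 = 0.406
  P(X=2) = 0.041 + 0.323 = 0.364
H(X) = -[0.230·log₂(0.230) + 0.406·log₂(0.406) + 0.364·log₂(0.364)]
  = 0.48767 + 0.52798 + 0.53071 = 1.5464 bits

H(Y|X) = Σ_x P(x)·H(Y|X=x):
  X=0: P(X=0) = 0.230, P(Y|X=0) = (151/230, 79/230) → H(Y|X=0) = 0.92811
  X=1: P(X=1) = 0.406, P(Y|X=1) = (179/203, 24/203) → H(Y|X=1) = 0.52424
  X=2: P(X=2) = 0.364, P(Y|X=2) = (41/364, 323/364) → H(Y|X=2) = 0.50782
H(Y|X) = 0.230·0.92811 + 0.406·0.52424 + 0.364·0.50782 = 0.6112 bits

H(X,Y) = -Σ_{x,y} P(x,y) log₂ P(x,y). Per-cell terms -P(x,y)·log₂P(x,y):
  X=0: 0.41183, 0.28930
  X=1: 0.53054, 0.21028
  X=2: 0.18894, 0.52662
Sum of the 6 terms: H(X,Y) = 2.1575 bits

Chain rule check:
  H(X) + H(Y|X) = 1.5464 + 0.6112 = 2.1576 bits
  H(X,Y) = 2.1575 bits
✓ Chain rule verified (Δ = 0.0001 is 4-dp rounding noise: each of the three values was rounded independently).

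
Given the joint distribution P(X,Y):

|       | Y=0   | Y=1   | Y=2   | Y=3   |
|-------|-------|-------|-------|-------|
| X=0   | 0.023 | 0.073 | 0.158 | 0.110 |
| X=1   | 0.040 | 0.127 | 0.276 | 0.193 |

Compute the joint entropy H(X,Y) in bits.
2.7062 bits

H(X,Y) = -Σ_{x,y} P(x,y) log₂ P(x,y). Per-cell terms -P(x,y)·log₂P(x,y):
  X=0: 0.12517, 0.27565, 0.42060, 0.35029
  X=1: 0.18575, 0.37809, 0.51260, 0.45805
Sum of the 8 terms: H(X,Y) = 2.7062 bits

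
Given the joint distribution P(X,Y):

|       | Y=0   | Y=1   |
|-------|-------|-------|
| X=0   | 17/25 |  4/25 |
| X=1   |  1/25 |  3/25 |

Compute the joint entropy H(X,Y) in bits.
1.3542 bits

H(X,Y) = -Σ_{x,y} P(x,y) log₂ P(x,y). Per-cell terms -P(x,y)·log₂P(x,y):
  X=0: 0.3783, 0.4230
  X=1: 0.1858, 0.3671
Sum of the 4 terms: H(X,Y) = 1.3542 bits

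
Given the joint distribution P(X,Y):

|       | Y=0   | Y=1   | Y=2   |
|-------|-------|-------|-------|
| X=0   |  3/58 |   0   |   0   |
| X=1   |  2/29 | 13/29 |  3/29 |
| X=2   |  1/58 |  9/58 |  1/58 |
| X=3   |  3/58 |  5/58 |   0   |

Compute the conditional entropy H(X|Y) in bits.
1.2968 bits

H(X|Y) = H(X,Y) - H(Y)

H(X,Y) = -Σ_{x,y} P(x,y) log₂ P(x,y). Per-cell terms -P(x,y)·log₂P(x,y):
  X=0: 0.221018, 0.000000, 0.000000
  X=1: 0.266068, 0.518898, 0.338588
  X=2: 0.101000, 0.417112, 0.101000
  X=3: 0.221018, 0.304832, 0.000000
  (cells with P = 0 contribute 0)
Sum of the 12 terms: H(X,Y) = 2.48953 bits

Marginal of Y (column sums):
  P(Y=0) = 3/58 + 2/29 + 1/58 + 3/58 = 11/58
  P(Y=1) = 0 + 13/29 + 9/58 + 5/58 = 20/29
  P(Y=2) = 0 + 3/29 + 1/58 + 0 = 7/58
H(Y) = -[(11/58)·log₂(11/58) + (20/29)·log₂(20/29) + (7/58)·log₂(7/58)]
  = 0.454897 + 0.369692 + 0.368179 = 1.19277 bits

H(X|Y) = H(X,Y) - H(Y) = 2.48953 - 1.19277 = 1.2968 bits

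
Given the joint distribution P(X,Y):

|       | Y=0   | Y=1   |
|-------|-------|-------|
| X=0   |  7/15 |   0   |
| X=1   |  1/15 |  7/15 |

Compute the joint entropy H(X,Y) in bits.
1.2867 bits

H(X,Y) = -Σ_{x,y} P(x,y) log₂ P(x,y). Per-cell terms -P(x,y)·log₂P(x,y):
  X=0: 0.5131, 0.0000
  X=1: 0.2605, 0.5131
  (cells with P = 0 contribute 0)
Sum of the 4 terms: H(X,Y) = 1.2867 bits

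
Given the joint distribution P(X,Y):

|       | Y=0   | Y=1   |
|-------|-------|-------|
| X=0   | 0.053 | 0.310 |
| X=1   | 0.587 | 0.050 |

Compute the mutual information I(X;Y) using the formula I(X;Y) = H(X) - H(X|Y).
0.4722 bits

I(X;Y) = H(X) - H(X|Y)

Marginal of X (row sums):
  P(X=0) = 0.053 + 0.310 = 0.363
  P(X=1) = 0.587 + 0.050 = 0.637
H(X) = -[0.363·log₂(0.363) + 0.637·log₂(0.637)]
  = 0.5306910 + 0.4144543 = 0.945145 bits

Marginal of Y (column sums):
  P(Y=0) = 0.053 + 0.587 = 0.640
  P(Y=1) = 0.310 + 0.050 = 0.360
H(X|Y) = Σ_y P(y)·H(X|Y=y):
  Y=0: P(Y=0) = 0.640, P(X|Y=0) = (53/640, 587/640) → H(X|Y=0) = 0.4120125
  Y=1: P(Y=1) = 0.360, P(X|Y=1) = (31/36, 5/36) → H(X|Y=1) = 0.5813215
H(X|Y) = 0.640·0.4120125 + 0.360·0.5813215 = 0.472964 bits

I(X;Y) = H(X) - H(X|Y) = 0.945145 - 0.472964 = 0.4722 bits

Cross-check via I(X;Y) = H(X) + H(Y) - H(X,Y): computing H(Y) from the column sums and H(X,Y) from the 4 cells in the same way gives H(Y) = 0.942683 bits and H(X,Y) = 1.415647 bits, so
I(X;Y) = 0.945145 + 0.942683 - 1.415647 = 0.4722 bits ✓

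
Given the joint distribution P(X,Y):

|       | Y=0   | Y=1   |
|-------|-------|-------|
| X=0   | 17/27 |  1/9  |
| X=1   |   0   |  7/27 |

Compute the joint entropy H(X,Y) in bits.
1.2774 bits

H(X,Y) = -Σ_{x,y} P(x,y) log₂ P(x,y). Per-cell terms -P(x,y)·log₂P(x,y):
  X=0: 0.42023, 0.35221
  X=1: 0.00000, 0.50492
  (cells with P = 0 contribute 0)
Sum of the 4 terms: H(X,Y) = 1.2774 bits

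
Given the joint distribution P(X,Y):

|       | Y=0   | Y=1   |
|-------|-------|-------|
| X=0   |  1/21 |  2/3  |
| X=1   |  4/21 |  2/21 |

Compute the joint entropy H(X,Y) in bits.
1.3779 bits

H(X,Y) = -Σ_{x,y} P(x,y) log₂ P(x,y). Per-cell terms -P(x,y)·log₂P(x,y):
  X=0: 0.20916, 0.38998
  X=1: 0.45568, 0.32308
Sum of the 4 terms: H(X,Y) = 1.3779 bits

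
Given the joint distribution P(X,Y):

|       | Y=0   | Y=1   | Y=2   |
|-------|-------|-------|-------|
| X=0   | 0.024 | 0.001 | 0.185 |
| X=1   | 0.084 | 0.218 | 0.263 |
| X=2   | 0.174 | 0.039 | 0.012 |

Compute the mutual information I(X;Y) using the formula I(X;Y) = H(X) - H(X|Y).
0.3834 bits

I(X;Y) = H(X) - H(X|Y)

Marginal of X (row sums):
  P(X=0) = 0.024 + 0.001 + 0.185 = 0.210
  P(X=1) = 0.084 + 0.218 + 0.263 = 0.565
  P(X=2) = 0.174 + 0.039 + 0.012 = 0.225
H(X) = -[0.210·log₂(0.210) + 0.565·log₂(0.565) + 0.225·log₂(0.225)]
  = 0.4728 + 0.4654 + 0.4842 = 1.4224 bits

Marginal of Y (column sums):
  P(Y=0) = 0.024 + 0.084 + 0.174 = 0.282
  P(Y=1) = 0.001 + 0.218 + 0.039 = 0.258
  P(Y=2) = 0.185 + 0.263 + 0.012 = 0.460
H(X|Y) = Σ_y P(y)·H(X|Y=y):
  Y=0: P(Y=0) = 0.282, P(X|Y=0) = (4/47, 14/47, 29/47) → H(X|Y=0) = 1.2528
  Y=1: P(Y=1) = 0.258, P(X|Y=1) = (1/258, 109/129, 13/86) → H(X|Y=1) = 0.6485
  Y=2: P(Y=2) = 0.460, P(X|Y=2) = (37/92, 263/460, 3/115) → H(X|Y=2) = 1.1269
H(X|Y) = 0.282·1.2528 + 0.258·0.6485 + 0.460·1.1269 = 1.0390 bits

I(X;Y) = H(X) - H(X|Y) = 1.4224 - 1.0390 = 0.3834 bits

Cross-check via I(X;Y) = H(X) + H(Y) - H(X,Y): computing H(Y) from the column sums and H(X,Y) from the 9 cells in the same way gives H(Y) = 1.5346 bits and H(X,Y) = 2.5736 bits, so
I(X;Y) = 1.4224 + 1.5346 - 2.5736 = 0.3834 bits ✓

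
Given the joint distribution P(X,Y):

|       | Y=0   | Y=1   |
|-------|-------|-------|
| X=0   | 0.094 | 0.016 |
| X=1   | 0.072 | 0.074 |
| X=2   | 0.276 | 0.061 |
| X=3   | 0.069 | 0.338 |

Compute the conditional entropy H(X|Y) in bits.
1.5216 bits

H(X|Y) = H(X,Y) - H(Y)

H(X,Y) = -Σ_{x,y} P(x,y) log₂ P(x,y). Per-cell terms -P(x,y)·log₂P(x,y):
  X=0: 0.320652, 0.095453
  X=1: 0.273302, 0.277968
  X=2: 0.512604, 0.246138
  X=3: 0.266151, 0.528938
Sum of the 8 terms: H(X,Y) = 2.52121 bits

Marginal of Y (column sums):
  P(Y=0) = 0.094 + 0.072 + 0.276 + 0.069 = 0.511
  P(Y=1) = 0.016 + 0.074 + 0.061 + 0.338 = 0.489
H(Y) = -[0.511·log₂(0.511) + 0.489·log₂(0.489)]
  = 0.494957 + 0.504694 = 0.99965 bits

H(X|Y) = H(X,Y) - H(Y) = 2.52121 - 0.99965 = 1.5216 bits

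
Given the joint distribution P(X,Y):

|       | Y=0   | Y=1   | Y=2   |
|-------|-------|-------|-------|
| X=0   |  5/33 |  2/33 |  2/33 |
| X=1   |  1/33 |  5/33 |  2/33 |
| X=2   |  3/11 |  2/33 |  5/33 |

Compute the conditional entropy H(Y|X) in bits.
1.3688 bits

H(Y|X) = H(X,Y) - H(X)

H(X,Y) = -Σ_{x,y} P(x,y) log₂ P(x,y). Per-cell terms -P(x,y)·log₂P(x,y):
  X=0: 0.4125, 0.2451, 0.2451
  X=1: 0.1529, 0.4125, 0.2451
  X=2: 0.5112, 0.2451, 0.4125
Sum of the 9 terms: H(X,Y) = 2.8820 bits

Marginal of X (row sums):
  P(X=0) = 5/33 + 2/33 + 2/33 = 3/11
  P(X=1) = 1/33 + 5/33 + 2/33 = 8/33
  P(X=2) = 3/11 + 2/33 + 5/33 = 16/33
H(X) = -[(3/11)·log₂(3/11) + (8/33)·log₂(8/33) + (16/33)·log₂(16/33)]
  = 0.5112 + 0.4956 + 0.5064 = 1.5132 bits

H(Y|X) = H(X,Y) - H(X) = 2.8820 - 1.5132 = 1.3688 bits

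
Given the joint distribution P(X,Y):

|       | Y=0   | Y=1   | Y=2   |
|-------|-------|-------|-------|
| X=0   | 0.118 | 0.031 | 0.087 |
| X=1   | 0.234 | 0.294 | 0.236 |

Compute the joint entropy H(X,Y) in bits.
2.3268 bits

H(X,Y) = -Σ_{x,y} P(x,y) log₂ P(x,y). Per-cell terms -P(x,y)·log₂P(x,y):
  X=0: 0.3638, 0.1554, 0.3065
  X=1: 0.4903, 0.5192, 0.4916
Sum of the 6 terms: H(X,Y) = 2.3268 bits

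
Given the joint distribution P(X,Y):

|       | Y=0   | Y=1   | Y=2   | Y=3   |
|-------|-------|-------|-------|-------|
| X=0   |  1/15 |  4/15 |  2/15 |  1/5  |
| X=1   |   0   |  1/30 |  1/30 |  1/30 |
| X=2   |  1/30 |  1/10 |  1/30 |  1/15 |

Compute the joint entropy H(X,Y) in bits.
3.0314 bits

H(X,Y) = -Σ_{x,y} P(x,y) log₂ P(x,y). Per-cell terms -P(x,y)·log₂P(x,y):
  X=0: 0.26046, 0.50850, 0.38759, 0.46439
  X=1: 0.00000, 0.16356, 0.16356, 0.16356
  X=2: 0.16356, 0.33219, 0.16356, 0.26046
  (cells with P = 0 contribute 0)
Sum of the 12 terms: H(X,Y) = 3.0314 bits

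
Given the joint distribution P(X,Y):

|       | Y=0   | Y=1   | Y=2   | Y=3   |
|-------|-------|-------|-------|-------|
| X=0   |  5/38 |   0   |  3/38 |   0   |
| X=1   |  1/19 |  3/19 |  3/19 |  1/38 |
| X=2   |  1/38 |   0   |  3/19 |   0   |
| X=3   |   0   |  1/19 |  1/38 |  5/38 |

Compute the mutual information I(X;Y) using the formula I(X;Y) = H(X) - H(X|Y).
0.6358 bits

I(X;Y) = H(X) - H(X|Y)

Marginal of X (row sums):
  P(X=0) = 5/38 + 0 + 3/38 + 0 = 4/19
  P(X=1) = 1/19 + 3/19 + 3/19 + 1/38 = 15/38
  P(X=2) = 1/38 + 0 + 3/19 + 0 = 7/38
  P(X=3) = 0 + 1/19 + 1/38 + 5/38 = 4/19
H(X) = -[(4/19)·log₂(4/19) + (15/38)·log₂(15/38) + (7/38)·log₂(7/38) + (4/19)·log₂(4/19)]
  = 0.4732 + 0.5294 + 0.4496 + 0.4732 = 1.9254 bits

Marginal of Y (column sums):
  P(Y=0) = 5/38 + 1/19 + 1/38 + 0 = 4/19
  P(Y=1) = 0 + 3/19 + 0 + 1/19 = 4/19
  P(Y=2) = 3/38 + 3/19 + 3/19 + 1/38 = 8/19
  P(Y=3) = 0 + 1/38 + 0 + 5/38 = 3/19
H(X|Y) = Σ_y P(y)·H(X|Y=y):
  Y=0: P(Y=0) = 4/19, P(X|Y=0) = (5/8, 1/4, 1/8, 0) → H(X|Y=0) = 1.2988
  Y=1: P(Y=1) = 4/19, P(X|Y=1) = (0, 3/4, 0, 1/4) → H(X|Y=1) = 0.8113
  Y=2: P(Y=2) = 8/19, P(X|Y=2) = (3/16, 3/8, 3/8, 1/16) → H(X|Y=2) = 1.7641
  Y=3: P(Y=3) = 3/19, P(X|Y=3) = (0, 1/6, 0, 5/6) → H(X|Y=3) = 0.6500
H(X|Y) = (4/19)·1.2988 + (4/19)·0.8113 + (8/19)·1.7641 + (3/19)·0.6500 = 1.2896 bits

I(X;Y) = H(X) - H(X|Y) = 1.9254 - 1.2896 = 0.6358 bits

Cross-check via I(X;Y) = H(X) + H(Y) - H(X,Y): computing H(Y) from the column sums and H(X,Y) from the 16 cells in the same way gives H(Y) = 1.8924 bits and H(X,Y) = 3.1820 bits, so
I(X;Y) = 1.9254 + 1.8924 - 3.1820 = 0.6358 bits ✓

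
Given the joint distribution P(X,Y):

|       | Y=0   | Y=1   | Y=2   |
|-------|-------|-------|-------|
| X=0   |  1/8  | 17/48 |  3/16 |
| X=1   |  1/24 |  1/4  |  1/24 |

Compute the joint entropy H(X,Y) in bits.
2.2403 bits

H(X,Y) = -Σ_{x,y} P(x,y) log₂ P(x,y). Per-cell terms -P(x,y)·log₂P(x,y):
  X=0: 0.37500, 0.53036, 0.45282
  X=1: 0.19104, 0.50000, 0.19104
Sum of the 6 terms: H(X,Y) = 2.2403 bits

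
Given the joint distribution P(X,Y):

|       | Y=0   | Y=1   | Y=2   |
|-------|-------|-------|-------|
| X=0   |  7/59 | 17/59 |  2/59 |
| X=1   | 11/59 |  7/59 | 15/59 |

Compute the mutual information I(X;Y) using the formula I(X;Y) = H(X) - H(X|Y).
0.1909 bits

I(X;Y) = H(X) - H(X|Y)

Marginal of X (row sums):
  P(X=0) = 7/59 + 17/59 + 2/59 = 26/59
  P(X=1) = 11/59 + 7/59 + 15/59 = 33/59
H(X) = -[(26/59)·log₂(26/59) + (33/59)·log₂(33/59)]
  = 0.52097 + 0.46885 = 0.98982 bits

Marginal of Y (column sums):
  P(Y=0) = 7/59 + 11/59 = 18/59
  P(Y=1) = 17/59 + 7/59 = 24/59
  P(Y=2) = 2/59 + 15/59 = 17/59
H(X|Y) = Σ_y P(y)·H(X|Y=y):
  Y=0: P(Y=0) = 18/59, P(X|Y=0) = (7/18, 11/18) → H(X|Y=0) = 0.96408
  Y=1: P(Y=1) = 24/59, P(X|Y=1) = (17/24, 7/24) → H(X|Y=1) = 0.87086
  Y=2: P(Y=2) = 17/59, P(X|Y=2) = (2/17, 15/17) → H(X|Y=2) = 0.52256
H(X|Y) = (18/59)·0.96408 + (24/59)·0.87086 + (17/59)·0.52256 = 0.79894 bits

I(X;Y) = H(X) - H(X|Y) = 0.98982 - 0.79894 = 0.1909 bits

Cross-check via I(X;Y) = H(X) + H(Y) - H(X,Y): computing H(Y) from the column sums and H(X,Y) from the 6 cells in the same way gives H(Y) = 1.56765 bits and H(X,Y) = 2.36659 bits, so
I(X;Y) = 0.98982 + 1.56765 - 2.36659 = 0.1909 bits ✓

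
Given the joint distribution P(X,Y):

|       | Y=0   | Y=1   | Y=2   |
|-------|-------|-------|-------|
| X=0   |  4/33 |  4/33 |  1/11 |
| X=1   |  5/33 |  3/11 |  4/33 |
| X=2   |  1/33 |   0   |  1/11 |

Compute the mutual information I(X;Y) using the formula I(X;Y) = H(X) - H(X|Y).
0.1351 bits

I(X;Y) = H(X) - H(X|Y)

Marginal of X (row sums):
  P(X=0) = 4/33 + 4/33 + 1/11 = 1/3
  P(X=1) = 5/33 + 3/11 + 4/33 = 6/11
  P(X=2) = 1/33 + 0 + 1/11 = 4/33
H(X) = -[(1/3)·log₂(1/3) + (6/11)·log₂(6/11) + (4/33)·log₂(4/33)]
  = 0.52832 + 0.47698 + 0.36902 = 1.37432 bits

Marginal of Y (column sums):
  P(Y=0) = 4/33 + 5/33 + 1/33 = 10/33
  P(Y=1) = 4/33 + 3/11 + 0 = 13/33
  P(Y=2) = 1/11 + 4/33 + 1/11 = 10/33
H(X|Y) = Σ_y P(y)·H(X|Y=y):
  Y=0: P(Y=0) = 10/33, P(X|Y=0) = (2/5, 1/2, 1/10) → H(X|Y=0) = 1.36096
  Y=1: P(Y=1) = 13/33, P(X|Y=1) = (4/13, 9/13, 0) → H(X|Y=1) = 0.89049
  Y=2: P(Y=2) = 10/33, P(X|Y=2) = (3/10, 2/5, 3/10) → H(X|Y=2) = 1.57095
H(X|Y) = (10/33)·1.36096 + (13/33)·0.89049 + (10/33)·1.57095 = 1.23926 bits

I(X;Y) = H(X) - H(X|Y) = 1.37432 - 1.23926 = 0.1351 bits

Cross-check via I(X;Y) = H(X) + H(Y) - H(X,Y): computing H(Y) from the column sums and H(X,Y) from the 9 cells in the same way gives H(Y) = 1.57336 bits and H(X,Y) = 2.81261 bits, so
I(X;Y) = 1.37432 + 1.57336 - 2.81261 = 0.1351 bits ✓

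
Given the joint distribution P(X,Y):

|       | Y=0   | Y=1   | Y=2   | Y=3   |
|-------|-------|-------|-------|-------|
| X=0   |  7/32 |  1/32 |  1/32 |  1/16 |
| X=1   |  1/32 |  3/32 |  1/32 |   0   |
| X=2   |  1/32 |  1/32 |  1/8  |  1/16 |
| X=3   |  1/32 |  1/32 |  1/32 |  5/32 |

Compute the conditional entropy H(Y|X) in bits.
1.5515 bits

H(Y|X) = H(X,Y) - H(X)

H(X,Y) = -Σ_{x,y} P(x,y) log₂ P(x,y). Per-cell terms -P(x,y)·log₂P(x,y):
  X=0: 0.47964, 0.15625, 0.15625, 0.25000
  X=1: 0.15625, 0.32016, 0.15625, 0.00000
  X=2: 0.15625, 0.15625, 0.37500, 0.25000
  X=3: 0.15625, 0.15625, 0.15625, 0.41845
  (cells with P = 0 contribute 0)
Sum of the 16 terms: H(X,Y) = 3.4995 bits

Marginal of X (row sums):
  P(X=0) = 7/32 + 1/32 + 1/32 + 1/16 = 11/32
  P(X=1) = 1/32 + 3/32 + 1/32 + 0 = 5/32
  P(X=2) = 1/32 + 1/32 + 1/8 + 1/16 = 1/4
  P(X=3) = 1/32 + 1/32 + 1/32 + 5/32 = 1/4
H(X) = -[(11/32)·log₂(11/32) + (5/32)·log₂(5/32) + (1/4)·log₂(1/4) + (1/4)·log₂(1/4)]
  = 0.52957 + 0.41845 + 0.50000 + 0.50000 = 1.9480 bits

H(Y|X) = H(X,Y) - H(X) = 3.4995 - 1.9480 = 1.5515 bits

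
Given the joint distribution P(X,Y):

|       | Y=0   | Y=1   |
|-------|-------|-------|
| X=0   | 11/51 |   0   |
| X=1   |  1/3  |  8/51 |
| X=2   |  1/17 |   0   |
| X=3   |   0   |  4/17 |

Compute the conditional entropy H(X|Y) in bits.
1.1903 bits

H(X|Y) = H(X,Y) - H(Y)

H(X,Y) = -Σ_{x,y} P(x,y) log₂ P(x,y). Per-cell terms -P(x,y)·log₂P(x,y):
  X=0: 0.47731, 0.00000
  X=1: 0.52832, 0.41920
  X=2: 0.24044, 0.00000
  X=3: 0.00000, 0.49117
  (cells with P = 0 contribute 0)
Sum of the 8 terms: H(X,Y) = 2.15644 bits

Marginal of Y (column sums):
  P(Y=0) = 11/51 + 1/3 + 1/17 + 0 = 31/51
  P(Y=1) = 0 + 8/51 + 0 + 4/17 = 20/51
H(Y) = -[(31/51)·log₂(31/51) + (20/51)·log₂(20/51)]
  = 0.43657 + 0.52961 = 0.96618 bits

H(X|Y) = H(X,Y) - H(Y) = 2.15644 - 0.96618 = 1.1903 bits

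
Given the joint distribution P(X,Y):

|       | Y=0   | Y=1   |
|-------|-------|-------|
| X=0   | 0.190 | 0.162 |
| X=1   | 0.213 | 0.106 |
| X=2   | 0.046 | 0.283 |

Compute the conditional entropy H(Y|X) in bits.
0.8351 bits

H(Y|X) = H(X,Y) - H(X)

H(X,Y) = -Σ_{x,y} P(x,y) log₂ P(x,y). Per-cell terms -P(x,y)·log₂P(x,y):
  X=0: 0.45523, 0.42540
  X=1: 0.47522, 0.34321
  X=2: 0.20434, 0.51538
Sum of the 6 terms: H(X,Y) = 2.4188 bits

Marginal of X (row sums):
  P(X=0) = 0.190 + 0.162 = 0.352
  P(X=1) = 0.213 + 0.106 = 0.319
  P(X=2) = 0.046 + 0.283 = 0.329
H(X) = -[0.352·log₂(0.352) + 0.319·log₂(0.319) + 0.329·log₂(0.329)]
  = 0.53024 + 0.52583 + 0.52766 = 1.5837 bits

H(Y|X) = H(X,Y) - H(X) = 2.4188 - 1.5837 = 0.8351 bits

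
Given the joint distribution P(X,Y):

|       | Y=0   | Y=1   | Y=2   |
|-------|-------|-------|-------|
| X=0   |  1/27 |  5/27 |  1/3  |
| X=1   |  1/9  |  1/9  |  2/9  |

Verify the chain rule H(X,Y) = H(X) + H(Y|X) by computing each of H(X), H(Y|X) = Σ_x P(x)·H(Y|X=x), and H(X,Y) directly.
H(X) = 0.9911 bits, H(Y|X) = 1.3505 bits, H(X,Y) = 2.3416 bits

Marginal of X (row sums):
  P(X=0) = 1/27 + 5/27 + 1/3 = 5/9
  P(X=1) = 1/9 + 1/9 + 2/9 = 4/9
H(X) = -[(5/9)·log₂(5/9) + (4/9)·log₂(4/9)]
  = 0.47111 + 0.51997 = 0.9911 bits

H(Y|X) = Σ_x P(x)·H(Y|X=x):
  X=0: P(X=0) = 5/9, P(Y|X=0) = (1/15, 1/3, 3/5) → H(Y|X=0) = 1.23096
  X=1: P(X=1) = 4/9, P(Y|X=1) = (1/4, 1/4, 1/2) → H(Y|X=1) = 1.50000
H(Y|X) = (5/9)·1.23096 + (4/9)·1.50000 = 1.3505 bits

H(X,Y) = -Σ_{x,y} P(x,y) log₂ P(x,y). Per-cell terms -P(x,y)·log₂P(x,y):
  X=0: 0.17611, 0.45055, 0.52832
  X=1: 0.35221, 0.35221, 0.48221
Sum of the 6 terms: H(X,Y) = 2.3416 bits

Chain rule check:
  H(X) + H(Y|X) = 0.9911 + 1.3505 = 2.3416 bits
  H(X,Y) = 2.3416 bits
✓ Chain rule verified.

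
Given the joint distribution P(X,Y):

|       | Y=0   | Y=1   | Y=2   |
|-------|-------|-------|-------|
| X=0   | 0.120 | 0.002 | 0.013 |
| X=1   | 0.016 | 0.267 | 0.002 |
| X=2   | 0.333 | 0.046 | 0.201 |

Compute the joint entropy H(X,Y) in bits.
2.2864 bits

H(X,Y) = -Σ_{x,y} P(x,y) log₂ P(x,y). Per-cell terms -P(x,y)·log₂P(x,y):
  X=0: 0.3671, 0.0179, 0.0814
  X=1: 0.0955, 0.5087, 0.0179
  X=2: 0.5283, 0.2043, 0.4653
Sum of the 9 terms: H(X,Y) = 2.2864 bits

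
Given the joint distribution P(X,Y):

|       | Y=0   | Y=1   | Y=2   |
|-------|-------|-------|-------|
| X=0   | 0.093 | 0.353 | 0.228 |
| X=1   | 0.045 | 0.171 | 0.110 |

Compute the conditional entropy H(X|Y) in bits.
0.9108 bits

H(X|Y) = H(X,Y) - H(Y)

H(X,Y) = -Σ_{x,y} P(x,y) log₂ P(x,y). Per-cell terms -P(x,y)·log₂P(x,y):
  X=0: 0.3187, 0.5303, 0.4863
  X=1: 0.2013, 0.4357, 0.3503
Sum of the 6 terms: H(X,Y) = 2.3226 bits

Marginal of Y (column sums):
  P(Y=0) = 0.093 + 0.045 = 0.138
  P(Y=1) = 0.353 + 0.171 = 0.524
  P(Y=2) = 0.228 + 0.110 = 0.338
H(Y) = -[0.138·log₂(0.138) + 0.524·log₂(0.524) + 0.338·log₂(0.338)]
  = 0.3943 + 0.4886 + 0.5289 = 1.4118 bits

H(X|Y) = H(X,Y) - H(Y) = 2.3226 - 1.4118 = 0.9108 bits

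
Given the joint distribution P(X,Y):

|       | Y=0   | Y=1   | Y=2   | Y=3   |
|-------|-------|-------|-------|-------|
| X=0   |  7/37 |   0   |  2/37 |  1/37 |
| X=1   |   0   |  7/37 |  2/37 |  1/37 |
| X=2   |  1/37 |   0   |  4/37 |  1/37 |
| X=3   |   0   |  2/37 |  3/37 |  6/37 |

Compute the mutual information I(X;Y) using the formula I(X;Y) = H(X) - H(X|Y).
0.7352 bits

I(X;Y) = H(X) - H(X|Y)

Marginal of X (row sums):
  P(X=0) = 7/37 + 0 + 2/37 + 1/37 = 10/37
  P(X=1) = 0 + 7/37 + 2/37 + 1/37 = 10/37
  P(X=2) = 1/37 + 0 + 4/37 + 1/37 = 6/37
  P(X=3) = 0 + 2/37 + 3/37 + 6/37 = 11/37
H(X) = -[(10/37)·log₂(10/37) + (10/37)·log₂(10/37) + (6/37)·log₂(6/37) + (11/37)·log₂(11/37)]
  = 0.51014 + 0.51014 + 0.42559 + 0.52028 = 1.96615 bits

Marginal of Y (column sums):
  P(Y=0) = 7/37 + 0 + 1/37 + 0 = 8/37
  P(Y=1) = 0 + 7/37 + 0 + 2/37 = 9/37
  P(Y=2) = 2/37 + 2/37 + 4/37 + 3/37 = 11/37
  P(Y=3) = 1/37 + 1/37 + 1/37 + 6/37 = 9/37
H(X|Y) = Σ_y P(y)·H(X|Y=y):
  Y=0: P(Y=0) = 8/37, P(X|Y=0) = (7/8, 0, 1/8, 0) → H(X|Y=0) = 0.54356
  Y=1: P(Y=1) = 9/37, P(X|Y=1) = (0, 7/9, 0, 2/9) → H(X|Y=1) = 0.76420
  Y=2: P(Y=2) = 11/37, P(X|Y=2) = (2/11, 2/11, 4/11, 3/11) → H(X|Y=2) = 1.93626
  Y=3: P(Y=3) = 9/37, P(X|Y=3) = (1/9, 1/9, 1/9, 2/3) → H(X|Y=3) = 1.44662
H(X|Y) = (8/37)·0.54356 + (9/37)·0.76420 + (11/37)·1.93626 + (9/37)·1.44662 = 1.23094 bits

I(X;Y) = H(X) - H(X|Y) = 1.96615 - 1.23094 = 0.7352 bits

Cross-check via I(X;Y) = H(X) + H(Y) - H(X,Y): computing H(Y) from the column sums and H(X,Y) from the 16 cells in the same way gives H(Y) = 1.99020 bits and H(X,Y) = 3.22114 bits, so
I(X;Y) = 1.96615 + 1.99020 - 3.22114 = 0.7352 bits ✓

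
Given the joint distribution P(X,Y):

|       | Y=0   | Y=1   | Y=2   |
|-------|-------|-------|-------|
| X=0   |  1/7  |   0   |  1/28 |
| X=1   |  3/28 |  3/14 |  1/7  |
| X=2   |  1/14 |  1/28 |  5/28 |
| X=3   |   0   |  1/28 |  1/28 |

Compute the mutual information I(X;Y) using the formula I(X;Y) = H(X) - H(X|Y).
0.2922 bits

I(X;Y) = H(X) - H(X|Y)

Marginal of X (row sums):
  P(X=0) = 1/7 + 0 + 1/28 = 5/28
  P(X=1) = 3/28 + 3/14 + 1/7 = 13/28
  P(X=2) = 1/14 + 1/28 + 5/28 = 2/7
  P(X=3) = 0 + 1/28 + 1/28 = 1/14
H(X) = -[(5/28)·log₂(5/28) + (13/28)·log₂(13/28) + (2/7)·log₂(2/7) + (1/14)·log₂(1/14)]
  = 0.4438 + 0.5139 + 0.5164 + 0.2720 = 1.7461 bits

Marginal of Y (column sums):
  P(Y=0) = 1/7 + 3/28 + 1/14 + 0 = 9/28
  P(Y=1) = 0 + 3/14 + 1/28 + 1/28 = 2/7
  P(Y=2) = 1/28 + 1/7 + 5/28 + 1/28 = 11/28
H(X|Y) = Σ_y P(y)·H(X|Y=y):
  Y=0: P(Y=0) = 9/28, P(X|Y=0) = (4/9, 1/3, 2/9, 0) → H(X|Y=0) = 1.5305
  Y=1: P(Y=1) = 2/7, P(X|Y=1) = (0, 3/4, 1/8, 1/8) → H(X|Y=1) = 1.0613
  Y=2: P(Y=2) = 11/28, P(X|Y=2) = (1/11, 4/11, 5/11, 1/11) → H(X|Y=2) = 1.6767
H(X|Y) = (9/28)·1.5305 + (2/7)·1.0613 + (11/28)·1.6767 = 1.4539 bits

I(X;Y) = H(X) - H(X|Y) = 1.7461 - 1.4539 = 0.2922 bits

Cross-check via I(X;Y) = H(X) + H(Y) - H(X,Y): computing H(Y) from the column sums and H(X,Y) from the 12 cells in the same way gives H(Y) = 1.5722 bits and H(X,Y) = 3.0261 bits, so
I(X;Y) = 1.7461 + 1.5722 - 3.0261 = 0.2922 bits ✓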